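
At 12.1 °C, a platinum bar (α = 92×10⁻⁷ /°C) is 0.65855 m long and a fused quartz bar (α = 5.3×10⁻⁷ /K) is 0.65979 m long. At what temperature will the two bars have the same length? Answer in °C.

Equal length when α₁L₁ΔT − α₂L₂ΔT = L₂ − L₁ = 1.24×10⁻³ m
α₁L₁ = 6.05866×10⁻⁶, α₂L₂ = 3.496887×10⁻⁷ → Δ(αL) = 5.7089713×10⁻⁶ m/K
ΔT = 1.24×10⁻³ / 5.7089713×10⁻⁶ = 217.202 K, so T = 12.1 + 217.202 = 229.302 °C

T = 229.3 °C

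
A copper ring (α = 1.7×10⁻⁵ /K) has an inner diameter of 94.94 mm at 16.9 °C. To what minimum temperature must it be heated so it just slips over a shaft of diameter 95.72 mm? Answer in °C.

Required Δd = 95.72 − 94.94 = 0.78 mm
Δd = αd₀ΔT ⇒ ΔT = Δd/(αd₀) = 0.78 / (1.7×10⁻⁵ × 94.94) = 483.28 K
T_min = 16.9 + 483.28 = 500.18 °C

T = 500 °C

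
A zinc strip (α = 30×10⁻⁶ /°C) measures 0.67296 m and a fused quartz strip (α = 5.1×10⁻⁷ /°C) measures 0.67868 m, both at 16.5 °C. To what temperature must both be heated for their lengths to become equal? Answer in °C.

T = 304.8 °C

Equal length when α₁L₁ΔT − α₂L₂ΔT = L₂ − L₁ = 5.72×10⁻³ m
α₁L₁ = 2.01888×10⁻⁵, α₂L₂ = 3.461268×10⁻⁷ → Δ(αL) = 1.98426732×10⁻⁵ m/K
ΔT = 5.72×10⁻³ / 1.98426732×10⁻⁵ = 288.268 K, so T = 16.5 + 288.268 = 304.768 °C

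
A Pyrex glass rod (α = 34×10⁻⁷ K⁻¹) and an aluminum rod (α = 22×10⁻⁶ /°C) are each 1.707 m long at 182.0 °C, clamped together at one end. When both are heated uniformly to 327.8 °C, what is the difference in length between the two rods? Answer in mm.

4.63 mm

ΔT = 145.8 K
Pyrex glass: ΔL = 34×10⁻⁷ × 1.707 m × 145.8 = 8.4619×10⁻⁴ m = 0.84619 mm
aluminum: ΔL = 22×10⁻⁶ × 1.707 m × 145.8 = 5.4754×10⁻³ m = 5.4754 mm
difference = 5.4754 − 0.84619 = 4.62921 mm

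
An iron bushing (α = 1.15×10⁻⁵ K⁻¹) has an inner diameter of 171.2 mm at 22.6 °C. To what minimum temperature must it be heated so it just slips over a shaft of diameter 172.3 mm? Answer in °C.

T = 581 °C

Required Δd = 172.3 − 171.2 = 1.1 mm
Δd = αd₀ΔT ⇒ ΔT = Δd/(αd₀) = 1.1 / (1.15×10⁻⁵ × 171.2) = 558.72 K
T_min = 22.6 + 558.72 = 581.32 °C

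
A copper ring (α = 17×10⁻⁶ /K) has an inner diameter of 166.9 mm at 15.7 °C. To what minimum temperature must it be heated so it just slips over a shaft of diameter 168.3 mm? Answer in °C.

Required Δd = 168.3 − 166.9 = 1.4 mm
Δd = αd₀ΔT ⇒ ΔT = Δd/(αd₀) = 1.4 / (17×10⁻⁶ × 166.9) = 493.43 K
T_min = 15.7 + 493.43 = 509.13 °C

T = 509 °C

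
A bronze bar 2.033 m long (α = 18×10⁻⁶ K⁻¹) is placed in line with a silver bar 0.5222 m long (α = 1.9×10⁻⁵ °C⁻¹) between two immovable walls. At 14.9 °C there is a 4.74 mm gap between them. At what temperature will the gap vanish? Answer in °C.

α₁L₁ = 3.6594×10⁻⁵ m/K, α₂L₂ = 9.9218×10⁻⁶ m/K → total 4.65158×10⁻⁵ m/K
ΔT = g/(α₁L₁+α₂L₂) = 4.74×10⁻³ / 4.65158×10⁻⁵ = 101.90 K
T = 14.9 + 101.90 = 116.80 °C

T = 117 °C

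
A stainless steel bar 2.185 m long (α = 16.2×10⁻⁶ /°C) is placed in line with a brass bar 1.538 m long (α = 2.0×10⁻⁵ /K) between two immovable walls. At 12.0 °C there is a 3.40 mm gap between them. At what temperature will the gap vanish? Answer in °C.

α₁L₁ = 3.5397×10⁻⁵ m/K, α₂L₂ = 3.076×10⁻⁵ m/K → total 6.6157×10⁻⁵ m/K
ΔT = g/(α₁L₁+α₂L₂) = 3.40×10⁻³ / 6.6157×10⁻⁵ = 51.393 K
T = 12.0 + 51.393 = 63.393 °C

T = 63.4 °C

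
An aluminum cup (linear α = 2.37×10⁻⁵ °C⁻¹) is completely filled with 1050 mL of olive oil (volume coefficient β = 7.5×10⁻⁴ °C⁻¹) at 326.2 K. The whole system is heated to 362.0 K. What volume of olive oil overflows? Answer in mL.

The cup also expands: β_container ≈ 3α = 7.11×10⁻⁵ /K
Net overflow = V₀(β_liq − 3α_cont)ΔT
β − 3α = 7.50×10⁻⁴ − 7.11×10⁻⁵ = 6.789×10⁻⁴ /K; ΔT = 35.8 K
ΔV = 1050 × 6.789×10⁻⁴ × 35.8 = 25.5 mL

25.5 mL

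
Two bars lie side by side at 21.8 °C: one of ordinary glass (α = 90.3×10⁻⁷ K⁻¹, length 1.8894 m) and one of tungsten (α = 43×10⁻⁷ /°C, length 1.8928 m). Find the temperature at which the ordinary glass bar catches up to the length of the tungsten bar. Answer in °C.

T = 402.9 °C

Equal length when α₁L₁ΔT − α₂L₂ΔT = L₂ − L₁ = 3.40×10⁻³ m
α₁L₁ = 1.7061282×10⁻⁵, α₂L₂ = 8.13904×10⁻⁶ → Δ(αL) = 8.922242×10⁻⁶ m/K
ΔT = 3.40×10⁻³ / 8.922242×10⁻⁶ = 381.070 K, so T = 21.8 + 381.070 = 402.870 °C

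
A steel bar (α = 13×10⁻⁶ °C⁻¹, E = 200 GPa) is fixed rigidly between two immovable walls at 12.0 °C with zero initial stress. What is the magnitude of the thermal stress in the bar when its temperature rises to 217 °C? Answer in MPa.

Fully constrained: the free strain ε = αΔT is blocked, so σ = Eε = EαΔT.
|ΔT| = 205.0 K
σ = 200×10⁹ × 13×10⁻⁶ × 205.0 = 5.33×10⁸ Pa

σ = 533 MPa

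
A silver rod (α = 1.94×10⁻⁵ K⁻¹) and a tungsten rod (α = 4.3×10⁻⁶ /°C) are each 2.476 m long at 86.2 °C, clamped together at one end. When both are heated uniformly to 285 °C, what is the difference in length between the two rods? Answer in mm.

ΔT = 198.8 K
silver: ΔL = 1.94×10⁻⁵ × 2.476 m × 198.8 = 9.5492×10⁻³ m = 9.5492 mm
tungsten: ΔL = 4.3×10⁻⁶ × 2.476 m × 198.8 = 2.1166×10⁻³ m = 2.1166 mm
difference = 9.5492 − 2.1166 = 7.4326 mm

7.43 mm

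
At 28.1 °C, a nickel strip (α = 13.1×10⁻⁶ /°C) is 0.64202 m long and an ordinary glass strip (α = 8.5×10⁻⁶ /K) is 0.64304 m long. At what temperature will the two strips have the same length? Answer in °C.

Equal length when α₁L₁ΔT − α₂L₂ΔT = L₂ − L₁ = 1.02×10⁻³ m
α₁L₁ = 8.410462×10⁻⁶, α₂L₂ = 5.46584×10⁻⁶ → Δ(αL) = 2.944622×10⁻⁶ m/K
ΔT = 1.02×10⁻³ / 2.944622×10⁻⁶ = 346.394 K, so T = 28.1 + 346.394 = 374.494 °C

T = 374.5 °C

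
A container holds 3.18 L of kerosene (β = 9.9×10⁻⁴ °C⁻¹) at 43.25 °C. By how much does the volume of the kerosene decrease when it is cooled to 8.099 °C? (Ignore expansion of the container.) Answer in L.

ΔV = 0.111 L

|ΔT| = |8.099 − 43.25| = 35.151 K
ΔV = βV₀ΔT = (9.9×10⁻⁴)(3.18)(35.151) = 0.111 L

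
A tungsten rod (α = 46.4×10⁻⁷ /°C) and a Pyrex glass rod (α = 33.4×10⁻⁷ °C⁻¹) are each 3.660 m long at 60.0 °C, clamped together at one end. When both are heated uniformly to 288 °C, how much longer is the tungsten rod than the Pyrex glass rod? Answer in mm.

ΔT = 228.0 K
tungsten: ΔL = 46.4×10⁻⁷ × 3.660 m × 228.0 = 3.8720×10⁻³ m = 3.8720 mm
Pyrex glass: ΔL = 33.4×10⁻⁷ × 3.660 m × 228.0 = 2.7872×10⁻³ m = 2.7872 mm
difference = 3.8720 − 2.7872 = 1.0848 mm

1.08 mm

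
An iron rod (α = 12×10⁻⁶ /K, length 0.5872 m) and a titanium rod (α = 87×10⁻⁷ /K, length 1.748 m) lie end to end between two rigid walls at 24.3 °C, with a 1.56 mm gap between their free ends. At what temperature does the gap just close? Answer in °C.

α₁L₁ = 7.0464×10⁻⁶ m/K, α₂L₂ = 1.52076×10⁻⁵ m/K → total 2.2254×10⁻⁵ m/K
ΔT = g/(α₁L₁+α₂L₂) = 1.56×10⁻³ / 2.2254×10⁻⁵ = 70.100 K
T = 24.3 + 70.100 = 94.400 °C

T = 94.4 °C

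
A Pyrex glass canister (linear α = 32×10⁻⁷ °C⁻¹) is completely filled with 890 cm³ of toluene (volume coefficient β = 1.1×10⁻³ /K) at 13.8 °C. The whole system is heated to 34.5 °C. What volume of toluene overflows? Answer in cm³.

The canister also expands: β_container ≈ 3α = 9.6×10⁻⁶ /K
Net overflow = V₀(β_liq − 3α_cont)ΔT
β − 3α = 1.10×10⁻³ − 9.6×10⁻⁶ = 1.0904×10⁻³ /K; ΔT = 20.7 K
ΔV = 890 × 1.0904×10⁻³ × 20.7 = 20.1 cm³

20.1 cm³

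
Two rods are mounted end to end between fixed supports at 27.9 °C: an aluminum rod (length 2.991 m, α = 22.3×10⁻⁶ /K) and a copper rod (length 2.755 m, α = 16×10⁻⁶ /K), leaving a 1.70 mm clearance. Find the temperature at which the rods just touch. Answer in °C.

T = 43.2 °C

α₁L₁ = 6.66993×10⁻⁵ m/K, α₂L₂ = 4.408×10⁻⁵ m/K → total 1.107793×10⁻⁴ m/K
ΔT = g/(α₁L₁+α₂L₂) = 1.70×10⁻³ / 1.107793×10⁻⁴ = 15.346 K
T = 27.9 + 15.346 = 43.246 °C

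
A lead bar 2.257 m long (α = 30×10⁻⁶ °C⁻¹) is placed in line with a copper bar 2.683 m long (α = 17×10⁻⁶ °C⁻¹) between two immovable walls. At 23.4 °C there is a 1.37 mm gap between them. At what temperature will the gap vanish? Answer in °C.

T = 35.5 °C

Gap closes when ΔL₁ + ΔL₂ = 1.37 mm = 1.37×10⁻³ m
(α₁L₁ + α₂L₂)ΔT = g
α₁L₁ + α₂L₂ = 30×10⁻⁶×2.257 + 17×10⁻⁶×2.683 = 1.13321×10⁻⁴ m/K
ΔT = 1.37×10⁻³ / 1.13321×10⁻⁴ = 12.090 K
T = 23.4 + 12.090 = 35.490 °C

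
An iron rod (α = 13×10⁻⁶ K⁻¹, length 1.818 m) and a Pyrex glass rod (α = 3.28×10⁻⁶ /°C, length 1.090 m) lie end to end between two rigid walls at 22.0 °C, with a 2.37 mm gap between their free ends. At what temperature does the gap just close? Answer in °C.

Gap closes when ΔL₁ + ΔL₂ = 2.37 mm = 2.37×10⁻³ m
(α₁L₁ + α₂L₂)ΔT = g
α₁L₁ + α₂L₂ = 13×10⁻⁶×1.818 + 3.28×10⁻⁶×1.090 = 2.72092×10⁻⁵ m/K
ΔT = 2.37×10⁻³ / 2.72092×10⁻⁵ = 87.10 K
T = 22.0 + 87.10 = 109.10 °C

T = 109 °C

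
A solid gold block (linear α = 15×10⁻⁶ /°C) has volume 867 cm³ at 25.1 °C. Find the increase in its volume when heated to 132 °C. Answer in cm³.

ΔV = 4.17 cm³

Isotropic solid: β ≈ 3α = 4.5×10⁻⁵ /K; ΔT = 106.9 K
ΔV = 3αV₀ΔT = 3(15×10⁻⁶)(867)(106.9) = 4.17 cm³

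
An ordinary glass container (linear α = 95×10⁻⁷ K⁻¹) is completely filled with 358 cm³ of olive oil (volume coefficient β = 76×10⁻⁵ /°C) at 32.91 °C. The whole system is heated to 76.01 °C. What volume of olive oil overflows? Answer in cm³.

11.3 cm³

The container also expands: β_container ≈ 3α = 2.85×10⁻⁵ /K
Net overflow = V₀(β_liq − 3α_cont)ΔT
β − 3α = 7.60×10⁻⁴ − 2.85×10⁻⁵ = 7.315×10⁻⁴ /K; ΔT = 43.10 K
ΔV = 358 × 7.315×10⁻⁴ × 43.10 = 11.3 cm³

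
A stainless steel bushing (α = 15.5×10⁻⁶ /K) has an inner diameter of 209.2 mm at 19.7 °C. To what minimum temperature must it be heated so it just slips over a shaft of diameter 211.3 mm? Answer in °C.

T = 667 °C

Required Δd = 211.3 − 209.2 = 2.1 mm
Δd = αd₀ΔT ⇒ ΔT = Δd/(αd₀) = 2.1 / (15.5×10⁻⁶ × 209.2) = 647.63 K
T_min = 19.7 + 647.63 = 667.33 °C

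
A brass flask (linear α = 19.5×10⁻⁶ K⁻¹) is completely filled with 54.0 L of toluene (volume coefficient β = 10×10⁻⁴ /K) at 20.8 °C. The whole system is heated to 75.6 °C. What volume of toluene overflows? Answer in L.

2.79 L

The flask also expands: β_container ≈ 3α = 5.85×10⁻⁵ /K
Net overflow = V₀(β_liq − 3α_cont)ΔT
β − 3α = 1.00×10⁻³ − 5.85×10⁻⁵ = 9.415×10⁻⁴ /K; ΔT = 54.8 K
ΔV = 54.0 × 9.415×10⁻⁴ × 54.8 = 2.79 L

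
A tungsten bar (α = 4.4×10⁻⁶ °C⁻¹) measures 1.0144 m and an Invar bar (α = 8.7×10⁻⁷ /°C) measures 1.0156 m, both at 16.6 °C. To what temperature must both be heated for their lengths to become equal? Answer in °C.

L₁(1 + α₁ΔT) = L₂(1 + α₂ΔT) ⇒ ΔT = (L₂ − L₁)/(α₁L₁ − α₂L₂)
L₂ − L₁ = 1.0156 − 1.0144 = 1.20×10⁻³ m
α₁L₁ − α₂L₂ = 4.4×10⁻⁶×1.0144 − 8.7×10⁻⁷×1.0156 = 3.579788×10⁻⁶ m/K
ΔT = 1.20×10⁻³ / 3.579788×10⁻⁶ = 335.215 K
T = 16.6 + 335.215 = 351.815 °C

T = 351.8 °C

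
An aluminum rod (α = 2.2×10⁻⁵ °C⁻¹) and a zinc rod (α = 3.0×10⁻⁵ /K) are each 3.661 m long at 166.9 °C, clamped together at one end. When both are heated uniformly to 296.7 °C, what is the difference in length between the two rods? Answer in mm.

3.80 mm

ΔT = 129.8 K
aluminum: ΔL = 2.2×10⁻⁵ × 3.661 m × 129.8 = 1.0454×10⁻² m = 10.454 mm
zinc: ΔL = 3.0×10⁻⁵ × 3.661 m × 129.8 = 1.4256×10⁻² m = 14.256 mm
difference = 14.256 − 10.454 = 3.802 mm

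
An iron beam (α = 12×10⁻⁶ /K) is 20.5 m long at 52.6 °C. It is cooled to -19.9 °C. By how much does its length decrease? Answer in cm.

ΔL = 1.78 cm

|ΔT| = |-19.9 − 52.6| = 72.5 K
ΔL = αL₀ΔT = (12×10⁻⁶)(20.5)(72.5) = 1.78×10⁻² m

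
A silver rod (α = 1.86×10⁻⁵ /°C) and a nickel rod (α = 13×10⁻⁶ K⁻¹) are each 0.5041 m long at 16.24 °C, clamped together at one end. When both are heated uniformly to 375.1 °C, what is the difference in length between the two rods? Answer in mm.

1.01 mm

ΔT = 358.86 K
silver: ΔL = 1.86×10⁻⁵ × 0.5041 m × 358.86 = 3.3648×10⁻³ m = 3.3648 mm
nickel: ΔL = 13×10⁻⁶ × 0.5041 m × 358.86 = 2.3517×10⁻³ m = 2.3517 mm
difference = 3.3648 − 2.3517 = 1.0131 mm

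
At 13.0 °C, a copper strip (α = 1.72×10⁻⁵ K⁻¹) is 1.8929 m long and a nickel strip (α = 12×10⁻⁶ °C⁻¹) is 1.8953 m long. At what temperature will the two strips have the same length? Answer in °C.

L₁(1 + α₁ΔT) = L₂(1 + α₂ΔT) ⇒ ΔT = (L₂ − L₁)/(α₁L₁ − α₂L₂)
L₂ − L₁ = 1.8953 − 1.8929 = 2.40×10⁻³ m
α₁L₁ − α₂L₂ = 1.72×10⁻⁵×1.8929 − 12×10⁻⁶×1.8953 = 9.81428×10⁻⁶ m/K
ΔT = 2.40×10⁻³ / 9.81428×10⁻⁶ = 244.542 K
T = 13.0 + 244.542 = 257.542 °C

T = 257.5 °C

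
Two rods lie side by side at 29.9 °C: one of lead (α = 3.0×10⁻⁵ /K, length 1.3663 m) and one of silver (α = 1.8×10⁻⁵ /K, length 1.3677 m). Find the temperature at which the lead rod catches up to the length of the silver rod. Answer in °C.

L₁(1 + α₁ΔT) = L₂(1 + α₂ΔT) ⇒ ΔT = (L₂ − L₁)/(α₁L₁ − α₂L₂)
L₂ − L₁ = 1.3677 − 1.3663 = 1.40×10⁻³ m
α₁L₁ − α₂L₂ = 3.0×10⁻⁵×1.3663 − 1.8×10⁻⁵×1.3677 = 1.63704×10⁻⁵ m/K
ΔT = 1.40×10⁻³ / 1.63704×10⁻⁵ = 85.520 K
T = 29.9 + 85.520 = 115.420 °C

T = 115.4 °C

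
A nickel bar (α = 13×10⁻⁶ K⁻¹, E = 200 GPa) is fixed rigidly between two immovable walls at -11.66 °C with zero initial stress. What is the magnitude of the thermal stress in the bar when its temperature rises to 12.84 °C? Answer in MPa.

Fully constrained: the free strain ε = αΔT is blocked, so σ = Eε = EαΔT.
|ΔT| = 24.50 K
σ = 200×10⁹ × 13×10⁻⁶ × 24.50 = 6.37×10⁷ Pa

σ = 63.7 MPa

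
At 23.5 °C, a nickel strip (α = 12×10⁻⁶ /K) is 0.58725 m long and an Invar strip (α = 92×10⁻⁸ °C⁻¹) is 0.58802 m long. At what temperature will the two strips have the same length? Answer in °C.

T = 141.9 °C

L₁(1 + α₁ΔT) = L₂(1 + α₂ΔT) ⇒ ΔT = (L₂ − L₁)/(α₁L₁ − α₂L₂)
L₂ − L₁ = 0.58802 − 0.58725 = 7.70×10⁻⁴ m
α₁L₁ − α₂L₂ = 12×10⁻⁶×0.58725 − 92×10⁻⁸×0.58802 = 6.5060216×10⁻⁶ m/K
ΔT = 7.70×10⁻⁴ / 6.5060216×10⁻⁶ = 118.352 K
T = 23.5 + 118.352 = 141.852 °C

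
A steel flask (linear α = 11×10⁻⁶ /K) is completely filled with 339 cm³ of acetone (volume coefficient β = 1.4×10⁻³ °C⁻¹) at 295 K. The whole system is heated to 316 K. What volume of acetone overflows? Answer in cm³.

The flask also expands: β_container ≈ 3α = 3.3×10⁻⁵ /K
Net overflow = V₀(β_liq − 3α_cont)ΔT
β − 3α = 1.40×10⁻³ − 3.3×10⁻⁵ = 1.367×10⁻³ /K; ΔT = 21 K
ΔV = 339 × 1.367×10⁻³ × 21 = 9.73 cm³

9.73 cm³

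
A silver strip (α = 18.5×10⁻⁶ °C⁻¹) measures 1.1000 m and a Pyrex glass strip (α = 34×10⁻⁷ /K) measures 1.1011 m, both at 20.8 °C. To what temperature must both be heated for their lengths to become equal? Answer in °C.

Equal length when α₁L₁ΔT − α₂L₂ΔT = L₂ − L₁ = 1.10×10⁻³ m
α₁L₁ = 2.035×10⁻⁵, α₂L₂ = 3.74374×10⁻⁶ → Δ(αL) = 1.660626×10⁻⁵ m/K
ΔT = 1.10×10⁻³ / 1.660626×10⁻⁵ = 66.2401 K, so T = 20.8 + 66.2401 = 87.0401 °C

T = 87.04 °C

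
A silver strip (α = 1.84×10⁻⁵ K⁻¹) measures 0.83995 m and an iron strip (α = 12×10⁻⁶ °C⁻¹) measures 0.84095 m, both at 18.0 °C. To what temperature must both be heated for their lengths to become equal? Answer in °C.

T = 204.4 °C

L₁(1 + α₁ΔT) = L₂(1 + α₂ΔT) ⇒ ΔT = (L₂ − L₁)/(α₁L₁ − α₂L₂)
L₂ − L₁ = 0.84095 − 0.83995 = 1.00×10⁻³ m
α₁L₁ − α₂L₂ = 1.84×10⁻⁵×0.83995 − 12×10⁻⁶×0.84095 = 5.36368×10⁻⁶ m/K
ΔT = 1.00×10⁻³ / 5.36368×10⁻⁶ = 186.439 K
T = 18.0 + 186.439 = 204.439 °C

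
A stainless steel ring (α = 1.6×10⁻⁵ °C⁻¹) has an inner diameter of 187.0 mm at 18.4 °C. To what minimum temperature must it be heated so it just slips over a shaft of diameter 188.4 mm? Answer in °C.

Required Δd = 188.4 − 187.0 = 1.4 mm
Δd = αd₀ΔT ⇒ ΔT = Δd/(αd₀) = 1.4 / (1.6×10⁻⁵ × 187.0) = 467.91 K
T_min = 18.4 + 467.91 = 486.31 °C

T = 486 °C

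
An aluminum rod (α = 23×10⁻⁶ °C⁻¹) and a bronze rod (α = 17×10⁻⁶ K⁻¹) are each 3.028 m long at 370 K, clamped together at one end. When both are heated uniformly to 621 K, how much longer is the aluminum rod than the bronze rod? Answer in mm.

ΔT = 251 K
aluminum: ΔL = 23×10⁻⁶ × 3.028 m × 251 = 1.7481×10⁻² m = 17.481 mm
bronze: ΔL = 17×10⁻⁶ × 3.028 m × 251 = 1.2920×10⁻² m = 12.920 mm
difference = 17.481 − 12.920 = 4.561 mm

4.56 mm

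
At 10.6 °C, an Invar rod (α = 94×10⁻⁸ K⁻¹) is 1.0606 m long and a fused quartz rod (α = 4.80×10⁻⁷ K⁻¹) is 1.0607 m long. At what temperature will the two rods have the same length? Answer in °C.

T = 215.6 °C

Equal length when α₁L₁ΔT − α₂L₂ΔT = L₂ − L₁ = 1.00×10⁻⁴ m
α₁L₁ = 9.96964×10⁻⁷, α₂L₂ = 5.09136×10⁻⁷ → Δ(αL) = 4.87828×10⁻⁷ m/K
ΔT = 1.00×10⁻⁴ / 4.87828×10⁻⁷ = 204.990 K, so T = 10.6 + 204.990 = 215.590 °C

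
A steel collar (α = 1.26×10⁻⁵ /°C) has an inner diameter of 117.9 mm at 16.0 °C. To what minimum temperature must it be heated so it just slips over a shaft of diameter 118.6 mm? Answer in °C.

T = 487 °C

Required Δd = 118.6 − 117.9 = 0.7 mm
Δd = αd₀ΔT ⇒ ΔT = Δd/(αd₀) = 0.7 / (1.26×10⁻⁵ × 117.9) = 471.21 K
T_min = 16.0 + 471.21 = 487.21 °C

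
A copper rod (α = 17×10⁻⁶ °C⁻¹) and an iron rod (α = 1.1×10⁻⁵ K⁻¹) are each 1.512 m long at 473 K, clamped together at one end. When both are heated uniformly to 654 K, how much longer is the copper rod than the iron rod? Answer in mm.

1.64 mm

ΔT = 181 K
copper: ΔL = 17×10⁻⁶ × 1.512 m × 181 = 4.6524×10⁻³ m = 4.6524 mm
iron: ΔL = 1.1×10⁻⁵ × 1.512 m × 181 = 3.0104×10⁻³ m = 3.0104 mm
difference = 4.6524 − 3.0104 = 1.6420 mm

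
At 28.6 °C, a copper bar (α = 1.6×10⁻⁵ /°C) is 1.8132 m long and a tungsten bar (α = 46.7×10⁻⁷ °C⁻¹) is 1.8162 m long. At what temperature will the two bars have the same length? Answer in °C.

L₁(1 + α₁ΔT) = L₂(1 + α₂ΔT) ⇒ ΔT = (L₂ − L₁)/(α₁L₁ − α₂L₂)
L₂ − L₁ = 1.8162 − 1.8132 = 3.00×10⁻³ m
α₁L₁ − α₂L₂ = 1.6×10⁻⁵×1.8132 − 46.7×10⁻⁷×1.8162 = 2.0529546×10⁻⁵ m/K
ΔT = 3.00×10⁻³ / 2.0529546×10⁻⁵ = 146.131 K
T = 28.6 + 146.131 = 174.731 °C

T = 174.7 °C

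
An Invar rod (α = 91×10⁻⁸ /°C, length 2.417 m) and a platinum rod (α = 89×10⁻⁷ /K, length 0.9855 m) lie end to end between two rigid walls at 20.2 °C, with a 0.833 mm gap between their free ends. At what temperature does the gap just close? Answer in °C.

Gap closes when ΔL₁ + ΔL₂ = 0.833 mm = 8.33×10⁻⁴ m
(α₁L₁ + α₂L₂)ΔT = g
α₁L₁ + α₂L₂ = 91×10⁻⁸×2.417 + 89×10⁻⁷×0.9855 = 1.097042×10⁻⁵ m/K
ΔT = 8.33×10⁻⁴ / 1.097042×10⁻⁵ = 75.931 K
T = 20.2 + 75.931 = 96.131 °C

T = 96.1 °C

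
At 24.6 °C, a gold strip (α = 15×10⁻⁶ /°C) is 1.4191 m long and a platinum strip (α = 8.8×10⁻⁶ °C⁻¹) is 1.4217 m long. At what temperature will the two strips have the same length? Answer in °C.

T = 320.9 °C

L₁(1 + α₁ΔT) = L₂(1 + α₂ΔT) ⇒ ΔT = (L₂ − L₁)/(α₁L₁ − α₂L₂)
L₂ − L₁ = 1.4217 − 1.4191 = 2.60×10⁻³ m
α₁L₁ − α₂L₂ = 15×10⁻⁶×1.4191 − 8.8×10⁻⁶×1.4217 = 8.77554×10⁻⁶ m/K
ΔT = 2.60×10⁻³ / 8.77554×10⁻⁶ = 296.278 K
T = 24.6 + 296.278 = 320.878 °C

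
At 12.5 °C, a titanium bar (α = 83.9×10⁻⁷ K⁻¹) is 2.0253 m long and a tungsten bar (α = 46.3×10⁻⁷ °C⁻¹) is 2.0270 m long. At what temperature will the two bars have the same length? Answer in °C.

T = 236.0 °C

L₁(1 + α₁ΔT) = L₂(1 + α₂ΔT) ⇒ ΔT = (L₂ − L₁)/(α₁L₁ − α₂L₂)
L₂ − L₁ = 2.0270 − 2.0253 = 1.70×10⁻³ m
α₁L₁ − α₂L₂ = 83.9×10⁻⁷×2.0253 − 46.3×10⁻⁷×2.0270 = 7.607257×10⁻⁶ m/K
ΔT = 1.70×10⁻³ / 7.607257×10⁻⁶ = 223.471 K
T = 12.5 + 223.471 = 235.971 °C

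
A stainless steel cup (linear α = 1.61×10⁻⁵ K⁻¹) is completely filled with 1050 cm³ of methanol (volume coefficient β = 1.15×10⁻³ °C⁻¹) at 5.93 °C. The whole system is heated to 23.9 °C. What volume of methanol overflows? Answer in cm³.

The cup also expands: β_container ≈ 3α = 4.83×10⁻⁵ /K
Net overflow = V₀(β_liq − 3α_cont)ΔT
β − 3α = 1.15×10⁻³ − 4.83×10⁻⁵ = 1.1017×10⁻³ /K; ΔT = 17.97 K
ΔV = 1050 × 1.1017×10⁻³ × 17.97 = 20.8 cm³

20.8 cm³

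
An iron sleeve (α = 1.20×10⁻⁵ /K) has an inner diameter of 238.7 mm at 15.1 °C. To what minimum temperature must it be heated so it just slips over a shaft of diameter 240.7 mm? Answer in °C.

T = 713 °C

Required Δd = 240.7 − 238.7 = 2.0 mm
Δd = αd₀ΔT ⇒ ΔT = Δd/(αd₀) = 2.0 / (1.20×10⁻⁵ × 238.7) = 698.23 K
T_min = 15.1 + 698.23 = 713.33 °C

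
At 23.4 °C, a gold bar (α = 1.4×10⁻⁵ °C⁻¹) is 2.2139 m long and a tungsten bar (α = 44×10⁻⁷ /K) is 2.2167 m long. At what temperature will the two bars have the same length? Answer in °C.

L₁(1 + α₁ΔT) = L₂(1 + α₂ΔT) ⇒ ΔT = (L₂ − L₁)/(α₁L₁ − α₂L₂)
L₂ − L₁ = 2.2167 − 2.2139 = 2.80×10⁻³ m
α₁L₁ − α₂L₂ = 1.4×10⁻⁵×2.2139 − 44×10⁻⁷×2.2167 = 2.124112×10⁻⁵ m/K
ΔT = 2.80×10⁻³ / 2.124112×10⁻⁵ = 131.820 K
T = 23.4 + 131.820 = 155.220 °C

T = 155.2 °C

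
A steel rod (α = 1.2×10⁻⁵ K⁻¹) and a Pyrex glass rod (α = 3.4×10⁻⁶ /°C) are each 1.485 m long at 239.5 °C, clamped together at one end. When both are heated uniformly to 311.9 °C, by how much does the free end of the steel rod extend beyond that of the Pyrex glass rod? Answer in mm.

ΔT = 72.4 K
steel: ΔL = 1.2×10⁻⁵ × 1.485 m × 72.4 = 1.2902×10⁻³ m = 1.2902 mm
Pyrex glass: ΔL = 3.4×10⁻⁶ × 1.485 m × 72.4 = 3.6555×10⁻⁴ m = 0.36555 mm
difference = 1.2902 − 0.36555 = 0.92465 mm

0.925 mm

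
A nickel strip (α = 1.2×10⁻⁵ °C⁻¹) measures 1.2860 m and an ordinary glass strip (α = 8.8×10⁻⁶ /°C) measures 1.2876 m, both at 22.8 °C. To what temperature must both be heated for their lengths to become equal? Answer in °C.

T = 412.9 °C

L₁(1 + α₁ΔT) = L₂(1 + α₂ΔT) ⇒ ΔT = (L₂ − L₁)/(α₁L₁ − α₂L₂)
L₂ − L₁ = 1.2876 − 1.2860 = 1.60×10⁻³ m
α₁L₁ − α₂L₂ = 1.2×10⁻⁵×1.2860 − 8.8×10⁻⁶×1.2876 = 4.10112×10⁻⁶ m/K
ΔT = 1.60×10⁻³ / 4.10112×10⁻⁶ = 390.137 K
T = 22.8 + 390.137 = 412.937 °C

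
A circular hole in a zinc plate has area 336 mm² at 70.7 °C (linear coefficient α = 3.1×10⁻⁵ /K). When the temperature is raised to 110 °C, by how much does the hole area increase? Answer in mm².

Area coefficient ≈ 2α; |ΔT| = 39.3 K
ΔA = 2αA₀ΔT = 2(3.1×10⁻⁵)(336)(39.3) = 0.819 mm²

ΔA = 0.819 mm²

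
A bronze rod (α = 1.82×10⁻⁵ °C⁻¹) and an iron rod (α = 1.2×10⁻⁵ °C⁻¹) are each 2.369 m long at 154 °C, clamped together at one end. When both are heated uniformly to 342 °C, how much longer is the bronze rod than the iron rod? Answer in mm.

ΔT = 188 K
bronze: ΔL = 1.82×10⁻⁵ × 2.369 m × 188 = 8.1058×10⁻³ m = 8.1058 mm
iron: ΔL = 1.2×10⁻⁵ × 2.369 m × 188 = 5.3445×10⁻³ m = 5.3445 mm
difference = 8.1058 − 5.3445 = 2.7613 mm

2.76 mm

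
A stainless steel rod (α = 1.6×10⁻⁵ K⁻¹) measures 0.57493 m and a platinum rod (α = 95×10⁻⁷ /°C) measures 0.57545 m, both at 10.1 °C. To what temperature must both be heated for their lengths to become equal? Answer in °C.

Equal length when α₁L₁ΔT − α₂L₂ΔT = L₂ − L₁ = 5.20×10⁻⁴ m
α₁L₁ = 9.19888×10⁻⁶, α₂L₂ = 5.466775×10⁻⁶ → Δ(αL) = 3.732105×10⁻⁶ m/K
ΔT = 5.20×10⁻⁴ / 3.732105×10⁻⁶ = 139.332 K, so T = 10.1 + 139.332 = 149.432 °C

T = 149.4 °C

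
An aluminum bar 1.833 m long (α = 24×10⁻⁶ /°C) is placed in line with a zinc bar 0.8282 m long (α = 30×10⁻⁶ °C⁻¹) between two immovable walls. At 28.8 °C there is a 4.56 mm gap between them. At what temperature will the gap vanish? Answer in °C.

α₁L₁ = 4.3992×10⁻⁵ m/K, α₂L₂ = 2.4846×10⁻⁵ m/K → total 6.8838×10⁻⁵ m/K
ΔT = g/(α₁L₁+α₂L₂) = 4.56×10⁻³ / 6.8838×10⁻⁵ = 66.242 K
T = 28.8 + 66.242 = 95.042 °C

T = 95.0 °C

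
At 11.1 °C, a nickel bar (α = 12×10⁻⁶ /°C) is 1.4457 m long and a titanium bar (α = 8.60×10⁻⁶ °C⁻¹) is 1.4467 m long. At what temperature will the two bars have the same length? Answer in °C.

Equal length when α₁L₁ΔT − α₂L₂ΔT = L₂ − L₁ = 1.00×10⁻³ m
α₁L₁ = 1.73484×10⁻⁵, α₂L₂ = 1.244162×10⁻⁵ → Δ(αL) = 4.90678×10⁻⁶ m/K
ΔT = 1.00×10⁻³ / 4.90678×10⁻⁶ = 203.800 K, so T = 11.1 + 203.800 = 214.900 °C

T = 214.9 °C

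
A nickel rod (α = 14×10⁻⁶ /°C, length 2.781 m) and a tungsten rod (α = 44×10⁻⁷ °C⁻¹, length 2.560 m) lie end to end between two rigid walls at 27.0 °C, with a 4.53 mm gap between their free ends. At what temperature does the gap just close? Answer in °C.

Gap closes when ΔL₁ + ΔL₂ = 4.53 mm = 4.53×10⁻³ m
(α₁L₁ + α₂L₂)ΔT = g
α₁L₁ + α₂L₂ = 14×10⁻⁶×2.781 + 44×10⁻⁷×2.560 = 5.0198×10⁻⁵ m/K
ΔT = 4.53×10⁻³ / 5.0198×10⁻⁵ = 90.24 K
T = 27.0 + 90.24 = 117.24 °C

T = 117 °C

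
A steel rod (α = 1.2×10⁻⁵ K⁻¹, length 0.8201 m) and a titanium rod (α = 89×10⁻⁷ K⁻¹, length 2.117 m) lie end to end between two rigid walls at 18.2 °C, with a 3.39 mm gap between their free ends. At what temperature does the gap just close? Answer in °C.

α₁L₁ = 9.8412×10⁻⁶ m/K, α₂L₂ = 1.88413×10⁻⁵ m/K → total 2.86825×10⁻⁵ m/K
ΔT = g/(α₁L₁+α₂L₂) = 3.39×10⁻³ / 2.86825×10⁻⁵ = 118.19 K
T = 18.2 + 118.19 = 136.39 °C

T = 136 °C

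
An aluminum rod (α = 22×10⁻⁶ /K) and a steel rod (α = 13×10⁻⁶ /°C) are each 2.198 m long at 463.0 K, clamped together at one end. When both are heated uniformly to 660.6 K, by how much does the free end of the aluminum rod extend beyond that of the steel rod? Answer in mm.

3.91 mm

ΔT = 197.6 K
aluminum: ΔL = 22×10⁻⁶ × 2.198 m × 197.6 = 9.5551×10⁻³ m = 9.5551 mm
steel: ΔL = 13×10⁻⁶ × 2.198 m × 197.6 = 5.6462×10⁻³ m = 5.6462 mm
difference = 9.5551 − 5.6462 = 3.9089 mm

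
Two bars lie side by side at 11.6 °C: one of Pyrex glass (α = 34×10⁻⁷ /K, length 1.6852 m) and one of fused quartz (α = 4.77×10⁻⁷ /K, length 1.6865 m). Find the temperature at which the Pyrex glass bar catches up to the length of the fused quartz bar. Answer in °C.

T = 275.5 °C

L₁(1 + α₁ΔT) = L₂(1 + α₂ΔT) ⇒ ΔT = (L₂ − L₁)/(α₁L₁ − α₂L₂)
L₂ − L₁ = 1.6865 − 1.6852 = 1.30×10⁻³ m
α₁L₁ − α₂L₂ = 34×10⁻⁷×1.6852 − 4.77×10⁻⁷×1.6865 = 4.9252195×10⁻⁶ m/K
ΔT = 1.30×10⁻³ / 4.9252195×10⁻⁶ = 263.948 K
T = 11.6 + 263.948 = 275.548 °C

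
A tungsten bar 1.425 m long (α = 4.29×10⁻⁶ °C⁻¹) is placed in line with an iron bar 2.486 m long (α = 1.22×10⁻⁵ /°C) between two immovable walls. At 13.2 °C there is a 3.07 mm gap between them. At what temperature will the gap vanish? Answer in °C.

α₁L₁ = 6.11325×10⁻⁶ m/K, α₂L₂ = 3.03292×10⁻⁵ m/K → total 3.644245×10⁻⁵ m/K
ΔT = g/(α₁L₁+α₂L₂) = 3.07×10⁻³ / 3.644245×10⁻⁵ = 84.242 K
T = 13.2 + 84.242 = 97.442 °C

T = 97.4 °C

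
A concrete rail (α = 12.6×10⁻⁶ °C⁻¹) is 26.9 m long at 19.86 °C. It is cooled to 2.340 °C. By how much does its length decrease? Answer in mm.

ΔL = 5.94 mm

|ΔT| = |2.340 − 19.86| = 17.520 K
ΔL = αL₀ΔT = (12.6×10⁻⁶)(26.9)(17.520) = 5.94×10⁻³ m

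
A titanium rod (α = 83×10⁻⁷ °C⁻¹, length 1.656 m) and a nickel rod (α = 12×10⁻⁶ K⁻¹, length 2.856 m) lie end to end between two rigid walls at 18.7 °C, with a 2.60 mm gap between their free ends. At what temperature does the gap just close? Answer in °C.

T = 72.8 °C

Gap closes when ΔL₁ + ΔL₂ = 2.60 mm = 2.60×10⁻³ m
(α₁L₁ + α₂L₂)ΔT = g
α₁L₁ + α₂L₂ = 83×10⁻⁷×1.656 + 12×10⁻⁶×2.856 = 4.80168×10⁻⁵ m/K
ΔT = 2.60×10⁻³ / 4.80168×10⁻⁵ = 54.148 K
T = 18.7 + 54.148 = 72.848 °C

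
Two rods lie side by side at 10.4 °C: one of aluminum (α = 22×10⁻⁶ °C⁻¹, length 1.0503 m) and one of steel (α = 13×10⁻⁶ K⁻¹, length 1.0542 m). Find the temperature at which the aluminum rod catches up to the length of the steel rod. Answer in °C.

T = 425.2 °C

L₁(1 + α₁ΔT) = L₂(1 + α₂ΔT) ⇒ ΔT = (L₂ − L₁)/(α₁L₁ − α₂L₂)
L₂ − L₁ = 1.0542 − 1.0503 = 3.90×10⁻³ m
α₁L₁ − α₂L₂ = 22×10⁻⁶×1.0503 − 13×10⁻⁶×1.0542 = 9.402×10⁻⁶ m/K
ΔT = 3.90×10⁻³ / 9.402×10⁻⁶ = 414.805 K
T = 10.4 + 414.805 = 425.205 °C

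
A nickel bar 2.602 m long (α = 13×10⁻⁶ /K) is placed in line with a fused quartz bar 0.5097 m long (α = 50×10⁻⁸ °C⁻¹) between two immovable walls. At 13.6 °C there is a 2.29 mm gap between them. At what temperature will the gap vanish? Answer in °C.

T = 80.8 °C

α₁L₁ = 3.3826×10⁻⁵ m/K, α₂L₂ = 2.5485×10⁻⁷ m/K → total 3.408085×10⁻⁵ m/K
ΔT = g/(α₁L₁+α₂L₂) = 2.29×10⁻³ / 3.408085×10⁻⁵ = 67.193 K
T = 13.6 + 67.193 = 80.793 °C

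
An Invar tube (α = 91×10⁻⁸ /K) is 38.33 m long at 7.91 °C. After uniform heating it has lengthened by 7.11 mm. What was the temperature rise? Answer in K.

ΔT = 204 K

ΔL = αL₀ΔT ⇒ ΔT = ΔL / (αL₀)
ΔT = 7.11×10⁻³ m / (91×10⁻⁸ × 38.33 m) = 203.84 K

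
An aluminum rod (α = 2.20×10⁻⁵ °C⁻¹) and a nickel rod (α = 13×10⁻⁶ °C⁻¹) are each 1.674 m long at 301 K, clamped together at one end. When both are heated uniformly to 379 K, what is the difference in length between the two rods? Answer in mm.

1.18 mm

ΔT = 78 K
aluminum: ΔL = 2.20×10⁻⁵ × 1.674 m × 78 = 2.8726×10⁻³ m = 2.8726 mm
nickel: ΔL = 13×10⁻⁶ × 1.674 m × 78 = 1.6974×10⁻³ m = 1.6974 mm
difference = 2.8726 − 1.6974 = 1.1752 mm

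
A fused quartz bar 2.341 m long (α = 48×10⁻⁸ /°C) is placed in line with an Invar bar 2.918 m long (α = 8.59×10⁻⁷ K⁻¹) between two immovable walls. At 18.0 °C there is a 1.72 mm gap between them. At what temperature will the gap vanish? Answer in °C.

T = 492 °C

Gap closes when ΔL₁ + ΔL₂ = 1.72 mm = 1.72×10⁻³ m
(α₁L₁ + α₂L₂)ΔT = g
α₁L₁ + α₂L₂ = 48×10⁻⁸×2.341 + 8.59×10⁻⁷×2.918 = 3.630242×10⁻⁶ m/K
ΔT = 1.72×10⁻³ / 3.630242×10⁻⁶ = 473.80 K
T = 18.0 + 473.80 = 491.80 °C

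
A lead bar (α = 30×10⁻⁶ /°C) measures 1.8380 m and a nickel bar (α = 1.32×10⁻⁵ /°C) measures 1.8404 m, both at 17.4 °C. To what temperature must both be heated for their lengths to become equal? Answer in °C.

T = 95.20 °C

L₁(1 + α₁ΔT) = L₂(1 + α₂ΔT) ⇒ ΔT = (L₂ − L₁)/(α₁L₁ − α₂L₂)
L₂ − L₁ = 1.8404 − 1.8380 = 2.40×10⁻³ m
α₁L₁ − α₂L₂ = 30×10⁻⁶×1.8380 − 1.32×10⁻⁵×1.8404 = 3.084672×10⁻⁵ m/K
ΔT = 2.40×10⁻³ / 3.084672×10⁻⁵ = 77.8041 K
T = 17.4 + 77.8041 = 95.2041 °C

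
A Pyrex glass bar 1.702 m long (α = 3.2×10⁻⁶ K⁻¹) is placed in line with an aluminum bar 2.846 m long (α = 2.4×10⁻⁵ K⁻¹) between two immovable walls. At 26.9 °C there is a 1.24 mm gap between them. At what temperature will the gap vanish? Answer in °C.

T = 43.7 °C

Gap closes when ΔL₁ + ΔL₂ = 1.24 mm = 1.24×10⁻³ m
(α₁L₁ + α₂L₂)ΔT = g
α₁L₁ + α₂L₂ = 3.2×10⁻⁶×1.702 + 2.4×10⁻⁵×2.846 = 7.37504×10⁻⁵ m/K
ΔT = 1.24×10⁻³ / 7.37504×10⁻⁵ = 16.813 K
T = 26.9 + 16.813 = 43.713 °C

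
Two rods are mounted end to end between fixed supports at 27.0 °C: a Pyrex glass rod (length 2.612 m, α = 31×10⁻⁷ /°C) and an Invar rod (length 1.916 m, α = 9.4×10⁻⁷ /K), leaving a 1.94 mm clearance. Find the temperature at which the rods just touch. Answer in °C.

T = 223 °C

Gap closes when ΔL₁ + ΔL₂ = 1.94 mm = 1.94×10⁻³ m
(α₁L₁ + α₂L₂)ΔT = g
α₁L₁ + α₂L₂ = 31×10⁻⁷×2.612 + 9.4×10⁻⁷×1.916 = 9.89824×10⁻⁶ m/K
ΔT = 1.94×10⁻³ / 9.89824×10⁻⁶ = 195.99 K
T = 27.0 + 195.99 = 222.99 °C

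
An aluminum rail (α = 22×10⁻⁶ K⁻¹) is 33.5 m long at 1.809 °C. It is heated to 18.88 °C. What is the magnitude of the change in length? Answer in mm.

|ΔT| = |18.88 − 1.809| = 17.071 K
ΔL = αL₀ΔT = (22×10⁻⁶)(33.5)(17.071) = 1.26×10⁻² m

ΔL = 12.6 mm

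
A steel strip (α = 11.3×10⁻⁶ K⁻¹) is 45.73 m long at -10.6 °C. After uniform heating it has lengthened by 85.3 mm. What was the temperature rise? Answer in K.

ΔL = αL₀ΔT ⇒ ΔT = ΔL / (αL₀)
ΔT = 85.3×10⁻³ m / (11.3×10⁻⁶ × 45.73 m) = 165.07 K

ΔT = 165 K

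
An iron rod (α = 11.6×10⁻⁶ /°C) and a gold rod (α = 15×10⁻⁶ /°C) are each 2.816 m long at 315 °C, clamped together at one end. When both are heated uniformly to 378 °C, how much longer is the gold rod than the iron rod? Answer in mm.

ΔT = 63 K
iron: ΔL = 11.6×10⁻⁶ × 2.816 m × 63 = 2.0579×10⁻³ m = 2.0579 mm
gold: ΔL = 15×10⁻⁶ × 2.816 m × 63 = 2.6611×10⁻³ m = 2.6611 mm
difference = 2.6611 − 2.0579 = 0.6032 mm

0.603 mm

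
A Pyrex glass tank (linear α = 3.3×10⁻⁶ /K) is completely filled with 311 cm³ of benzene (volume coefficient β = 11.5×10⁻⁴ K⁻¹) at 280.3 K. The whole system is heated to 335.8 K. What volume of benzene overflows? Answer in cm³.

The tank also expands: β_container ≈ 3α = 9.9×10⁻⁶ /K
Net overflow = V₀(β_liq − 3α_cont)ΔT
β − 3α = 1.15×10⁻³ − 9.9×10⁻⁶ = 1.1401×10⁻³ /K; ΔT = 55.5 K
ΔV = 311 × 1.1401×10⁻³ × 55.5 = 19.7 cm³

19.7 cm³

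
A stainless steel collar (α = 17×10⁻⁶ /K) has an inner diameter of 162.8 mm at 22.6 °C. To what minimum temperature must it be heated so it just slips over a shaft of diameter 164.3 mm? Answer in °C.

Required Δd = 164.3 − 162.8 = 1.5 mm
Δd = αd₀ΔT ⇒ ΔT = Δd/(αd₀) = 1.5 / (17×10⁻⁶ × 162.8) = 541.99 K
T_min = 22.6 + 541.99 = 564.59 °C

T = 565 °C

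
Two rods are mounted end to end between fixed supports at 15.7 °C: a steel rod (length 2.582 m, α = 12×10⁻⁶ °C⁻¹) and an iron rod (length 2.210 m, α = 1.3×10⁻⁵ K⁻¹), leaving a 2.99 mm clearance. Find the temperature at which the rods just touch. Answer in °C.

T = 65.8 °C

Gap closes when ΔL₁ + ΔL₂ = 2.99 mm = 2.99×10⁻³ m
(α₁L₁ + α₂L₂)ΔT = g
α₁L₁ + α₂L₂ = 12×10⁻⁶×2.582 + 1.3×10⁻⁵×2.210 = 5.9714×10⁻⁵ m/K
ΔT = 2.99×10⁻³ / 5.9714×10⁻⁵ = 50.072 K
T = 15.7 + 50.072 = 65.772 °C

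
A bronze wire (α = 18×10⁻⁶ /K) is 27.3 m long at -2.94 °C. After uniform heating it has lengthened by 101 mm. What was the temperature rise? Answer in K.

ΔL = αL₀ΔT ⇒ ΔT = ΔL / (αL₀)
ΔT = 101×10⁻³ m / (18×10⁻⁶ × 27.3 m) = 205.54 K

ΔT = 206 K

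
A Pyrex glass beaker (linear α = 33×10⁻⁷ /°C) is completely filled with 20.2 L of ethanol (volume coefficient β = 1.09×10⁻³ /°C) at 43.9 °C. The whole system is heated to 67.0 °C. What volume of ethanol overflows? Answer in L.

0.504 L

The beaker also expands: β_container ≈ 3α = 9.9×10⁻⁶ /K
Net overflow = V₀(β_liq − 3α_cont)ΔT
β − 3α = 1.09×10⁻³ − 9.9×10⁻⁶ = 1.0801×10⁻³ /K; ΔT = 23.1 K
ΔV = 20.2 × 1.0801×10⁻³ × 23.1 = 0.504 L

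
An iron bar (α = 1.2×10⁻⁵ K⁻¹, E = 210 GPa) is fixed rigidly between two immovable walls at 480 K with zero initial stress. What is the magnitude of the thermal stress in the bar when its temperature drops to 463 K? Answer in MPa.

Fully constrained: the free strain ε = αΔT is blocked, so σ = Eε = EαΔT.
|ΔT| = 17 K
σ = 210×10⁹ × 1.2×10⁻⁵ × 17 = 4.28×10⁷ Pa

σ = 42.8 MPa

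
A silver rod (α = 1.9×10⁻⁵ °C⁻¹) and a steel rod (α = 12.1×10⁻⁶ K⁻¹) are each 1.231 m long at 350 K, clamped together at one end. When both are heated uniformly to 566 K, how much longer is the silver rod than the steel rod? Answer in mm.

1.83 mm

ΔT = 216 K
silver: ΔL = 1.9×10⁻⁵ × 1.231 m × 216 = 5.0520×10⁻³ m = 5.0520 mm
steel: ΔL = 12.1×10⁻⁶ × 1.231 m × 216 = 3.2173×10⁻³ m = 3.2173 mm
difference = 5.0520 − 3.2173 = 1.8347 mm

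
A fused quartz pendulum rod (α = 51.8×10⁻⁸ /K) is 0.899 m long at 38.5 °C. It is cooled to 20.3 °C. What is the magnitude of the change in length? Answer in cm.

|ΔT| = |20.3 − 38.5| = 18.2 K
ΔL = αL₀ΔT = (51.8×10⁻⁸)(0.899)(18.2) = 8.48×10⁻⁶ m

ΔL = 0.000848 cm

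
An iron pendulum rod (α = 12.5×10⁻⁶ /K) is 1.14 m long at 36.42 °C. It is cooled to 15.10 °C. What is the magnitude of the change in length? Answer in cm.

ΔL = 0.0304 cm

|ΔT| = |15.10 − 36.42| = 21.32 K
ΔL = αL₀ΔT = (12.5×10⁻⁶)(1.14)(21.32) = 3.04×10⁻⁴ m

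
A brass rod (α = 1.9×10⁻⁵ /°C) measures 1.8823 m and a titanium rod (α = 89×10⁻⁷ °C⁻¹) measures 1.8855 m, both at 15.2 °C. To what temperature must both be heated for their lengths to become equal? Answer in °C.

T = 183.8 °C

L₁(1 + α₁ΔT) = L₂(1 + α₂ΔT) ⇒ ΔT = (L₂ − L₁)/(α₁L₁ − α₂L₂)
L₂ − L₁ = 1.8855 − 1.8823 = 3.20×10⁻³ m
α₁L₁ − α₂L₂ = 1.9×10⁻⁵×1.8823 − 89×10⁻⁷×1.8855 = 1.898275×10⁻⁵ m/K
ΔT = 3.20×10⁻³ / 1.898275×10⁻⁵ = 168.574 K
T = 15.2 + 168.574 = 183.774 °C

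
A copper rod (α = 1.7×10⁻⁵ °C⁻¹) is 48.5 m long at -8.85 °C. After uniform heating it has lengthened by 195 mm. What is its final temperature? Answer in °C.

ΔL = αL₀ΔT ⇒ ΔT = ΔL / (αL₀)
ΔT = 195×10⁻³ m / (1.7×10⁻⁵ × 48.5 m) = 236.51 K
T = -8.85 + 236.51 = 227.66 °C

T = 228 °C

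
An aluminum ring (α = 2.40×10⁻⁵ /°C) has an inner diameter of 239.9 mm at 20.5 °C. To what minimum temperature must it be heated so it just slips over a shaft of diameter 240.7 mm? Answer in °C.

T = 159 °C

Required Δd = 240.7 − 239.9 = 0.8 mm
Δd = αd₀ΔT ⇒ ΔT = Δd/(αd₀) = 0.8 / (2.40×10⁻⁵ × 239.9) = 138.95 K
T_min = 20.5 + 138.95 = 159.45 °C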